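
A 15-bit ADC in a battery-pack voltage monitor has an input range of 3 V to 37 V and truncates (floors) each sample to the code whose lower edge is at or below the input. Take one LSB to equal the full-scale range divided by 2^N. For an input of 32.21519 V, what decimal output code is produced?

28156

Range = 37 − (3) = 34 V. LSB = 34 V / 2^15 ≈ 1.038 mV.
(V_in − V_min) × 2^15/range = (32.21519 − (3)) × 32768/34 = 28156.569.
Floor → code = 28156.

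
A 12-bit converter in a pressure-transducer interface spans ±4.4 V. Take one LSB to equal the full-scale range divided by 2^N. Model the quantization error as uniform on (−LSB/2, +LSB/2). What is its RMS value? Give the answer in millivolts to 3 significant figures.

Full-scale range = 4.4 V − (-4.4 V) = 8.8 V.
Step size = 8.8/4096 V = 2.1484 mV.
RMS of a uniform error over width LSB is LSB/√12 = 0.620 mV.

0.620 mV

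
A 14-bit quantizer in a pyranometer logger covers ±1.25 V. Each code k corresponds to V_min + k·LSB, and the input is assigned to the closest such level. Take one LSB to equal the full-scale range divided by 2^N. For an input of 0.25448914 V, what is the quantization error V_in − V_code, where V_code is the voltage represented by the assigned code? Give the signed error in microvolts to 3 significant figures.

Range = 1.25 − (-1.25) = 2.5 V. LSB = 2.5 V / 2^14 ≈ 152.6 µV.
(0.25448914 − (-1.25)) / LSB = 1.50448914 × 16384/2.5 = 9859.8200. Nearest integer: k = 9860.
V_code = V_min + k × range/2^14 = -1.25 + 9860 × 2.5/16384 = 0.25451660156 V.
V_in − V_code = 0.25448914 − (0.25451660156) = −27.5 µV.

−27.5 µV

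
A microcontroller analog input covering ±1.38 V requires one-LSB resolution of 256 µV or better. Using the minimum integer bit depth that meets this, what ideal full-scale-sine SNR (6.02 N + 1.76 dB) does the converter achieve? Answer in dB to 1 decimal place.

86.0 dB

Span: 1.38 V − (-1.38 V) = 2.76 V.
Required number of levels: 2.76/256 µV = 10781; smallest N with 2^N ≥ that is 14.
Ideal SNR at N = 14: 6.02·14 + 1.76 = 86.0 dB.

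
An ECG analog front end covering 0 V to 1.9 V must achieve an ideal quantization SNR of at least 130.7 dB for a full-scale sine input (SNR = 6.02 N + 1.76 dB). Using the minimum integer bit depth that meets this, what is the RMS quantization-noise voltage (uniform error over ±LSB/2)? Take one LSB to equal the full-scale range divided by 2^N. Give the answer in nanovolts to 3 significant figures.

131 nV

Range is 1.9 V.
N ≥ (130.7 − 1.76)/6.02 = 21.419 → N_min = 22.
LSB = 1.9 V / 2^22 = 453.00 nV.
V_rms = LSB/√12 = 131 nV.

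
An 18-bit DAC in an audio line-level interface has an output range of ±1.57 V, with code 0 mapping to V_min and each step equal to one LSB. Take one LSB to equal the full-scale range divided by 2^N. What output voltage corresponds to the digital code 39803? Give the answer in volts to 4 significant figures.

Full-scale range = 1.57 V − (-1.57 V) = 3.14 V. LSB = 3.14 V / 2^18.
V_out = V_min + code × LSB = -1.57 V + 39803 × 3.14 V / 262144
      = -1.57 + 0.476766 = -1.09323 V.

-1.093 V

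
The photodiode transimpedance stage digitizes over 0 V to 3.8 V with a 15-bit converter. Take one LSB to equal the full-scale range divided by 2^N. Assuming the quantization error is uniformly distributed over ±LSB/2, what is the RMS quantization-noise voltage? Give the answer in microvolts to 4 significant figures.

33.48 µV

Range is 3.8 V.
LSB = 3.8 V ÷ 2^15 = 3.8/32768 V = 115.967 µV.
σ_q = LSB/√12 = 115.967 µV/3.4641 = 33.48 µV.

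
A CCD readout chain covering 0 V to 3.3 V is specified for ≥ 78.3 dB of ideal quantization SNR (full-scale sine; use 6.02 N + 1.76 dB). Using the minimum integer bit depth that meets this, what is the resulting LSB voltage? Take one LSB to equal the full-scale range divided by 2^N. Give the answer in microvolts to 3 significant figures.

Full-scale range = 3.3 V.
Solving 6.02 N ≥ 78.3 − 1.76: N ≥ 12.714. Round up → N = 13.
LSB = 3.3 V / 2^13 = 403 µV.

403 µV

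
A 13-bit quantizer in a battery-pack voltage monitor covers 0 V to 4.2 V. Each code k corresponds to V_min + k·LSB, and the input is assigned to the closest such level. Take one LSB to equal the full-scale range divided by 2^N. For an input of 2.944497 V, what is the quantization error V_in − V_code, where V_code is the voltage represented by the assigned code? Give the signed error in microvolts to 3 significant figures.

+87.8 µV

Full-scale range = 4.2 V. LSB = 4.2 V / 2^13 ≈ 0.5127 mV.
(2.944497 − (0)) / LSB = 2.944497 × 8192/4.2 = 5743.1713. Nearest integer: k = 5743.
V_code = V_min + k × range/2^13 = 0 + 5743 × 4.2/8192 = 2.944409180 V.
Error = V_in − V_code = 2.944497 − (2.944409180) = +87.8 µV.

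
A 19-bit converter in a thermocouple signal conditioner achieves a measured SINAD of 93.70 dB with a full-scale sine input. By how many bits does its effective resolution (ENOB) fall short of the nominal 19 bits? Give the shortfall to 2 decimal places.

3.73 bits

Effective bits = (93.70 − 1.76)/6.02 = 15.2724.
Lost resolution: 19 − 15.2724 = 3.7276 bits.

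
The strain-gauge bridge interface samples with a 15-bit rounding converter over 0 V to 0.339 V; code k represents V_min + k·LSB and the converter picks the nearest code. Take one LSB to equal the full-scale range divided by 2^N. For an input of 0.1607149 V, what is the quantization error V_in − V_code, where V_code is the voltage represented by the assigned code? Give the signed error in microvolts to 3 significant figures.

−1.81 µV

Full-scale range = 0.339 V. LSB = 0.339 V / 2^15 ≈ 10.35 µV.
Position in LSBs: (0.1607149 − (0)) × 32768/0.339 = 15534.8255; rounding gives k = 15535.
Reconstructed level: 0 + 15535 × 0.339/32768 V = 0.16071670532 V.
e = 0.1607149 − (0.16071670532) = −1.81 µV.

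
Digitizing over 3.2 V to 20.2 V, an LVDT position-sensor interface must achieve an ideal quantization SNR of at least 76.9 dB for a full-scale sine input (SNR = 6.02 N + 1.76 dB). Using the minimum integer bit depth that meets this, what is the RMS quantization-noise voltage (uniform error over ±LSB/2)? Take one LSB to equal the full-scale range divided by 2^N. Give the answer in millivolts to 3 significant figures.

Span: 20.2 V − (3.2 V) = 17 V.
Required N = ⌈(76.9 − 1.76)/6.02⌉ = ⌈12.482⌉ = 13.
LSB = 17 V / 2^13 = 2.0752 mV.
V_rms = LSB/√12 = 0.599 mV.

0.599 mV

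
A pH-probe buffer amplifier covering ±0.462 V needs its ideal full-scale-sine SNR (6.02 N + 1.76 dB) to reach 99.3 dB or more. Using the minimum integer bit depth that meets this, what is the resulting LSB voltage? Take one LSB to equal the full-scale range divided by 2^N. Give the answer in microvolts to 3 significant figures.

7.05 µV

Span: 0.462 V − (-0.462 V) = 0.924 V.
Solving 6.02 N ≥ 99.3 − 1.76: N ≥ 16.203. Round up → N = 17.
LSB = 0.924 V / 2^17 = 7.05 µV.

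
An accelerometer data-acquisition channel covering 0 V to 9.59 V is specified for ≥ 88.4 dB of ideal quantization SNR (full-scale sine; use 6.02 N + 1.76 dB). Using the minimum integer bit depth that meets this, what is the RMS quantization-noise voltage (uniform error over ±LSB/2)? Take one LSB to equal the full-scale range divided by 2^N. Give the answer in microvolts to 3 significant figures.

84.5 µV

Span = 9.59 V.
Required N = ⌈(88.4 − 1.76)/6.02⌉ = ⌈14.392⌉ = 15.
One LSB is 9.59 V / 32768 = 292.66 µV.
σ_q = LSB/√12 = 292.66 µV/3.4641 = 84.5 µV.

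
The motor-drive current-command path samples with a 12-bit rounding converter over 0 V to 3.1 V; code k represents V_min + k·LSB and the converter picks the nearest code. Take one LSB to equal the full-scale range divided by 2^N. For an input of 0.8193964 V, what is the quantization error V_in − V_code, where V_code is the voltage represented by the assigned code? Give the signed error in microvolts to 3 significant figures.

−257 µV

V_FS = 3.1 V. LSB = 3.1 V / 2^12 ≈ 0.7568 mV.
(V_in − V_min)/LSB = (0.8193964 − (0)) × 4096/3.1 = 1082.6605 → nearest code k = 1083.
V_code = V_min + k × range/2^12 = 0 + 1083 × 3.1/4096 = 0.8196533203 V.
V_in − V_code = 0.8193964 − (0.8196533203) = −257 µV.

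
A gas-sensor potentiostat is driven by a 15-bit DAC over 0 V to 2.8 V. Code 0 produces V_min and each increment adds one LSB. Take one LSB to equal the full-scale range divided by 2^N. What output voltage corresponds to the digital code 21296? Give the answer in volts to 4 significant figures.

1.820 V

Range is 2.8 V. LSB = 2.8 V / 2^15.
V_out = 0 + 21296 × (2.8/32768) V
      = 0 + 1.81973 = 1.81973 V.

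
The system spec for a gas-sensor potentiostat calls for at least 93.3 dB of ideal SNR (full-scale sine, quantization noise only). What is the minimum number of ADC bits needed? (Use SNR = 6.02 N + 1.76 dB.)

16 bits

N ≥ (93.3 − 1.76)/6.02 = 15.206 → N_min = 16.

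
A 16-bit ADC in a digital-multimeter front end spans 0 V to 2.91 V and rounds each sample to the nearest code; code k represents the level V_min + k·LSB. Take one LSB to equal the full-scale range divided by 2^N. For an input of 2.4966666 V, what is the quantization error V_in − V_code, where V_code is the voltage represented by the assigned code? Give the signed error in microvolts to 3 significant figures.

+14.8 µV

Range is 2.91 V. LSB = 2.91 V / 2^16 ≈ 44.40 µV.
(V_in − V_min)/LSB = (2.4966666 − (0)) × 65536/2.91 = 56227.3341 → nearest code k = 56227.
V_code = 0 + (56227/65536) × 2.91 = 2.4966517639 V.
V_in − V_code = 2.4966666 − (2.4966517639) = +14.8 µV.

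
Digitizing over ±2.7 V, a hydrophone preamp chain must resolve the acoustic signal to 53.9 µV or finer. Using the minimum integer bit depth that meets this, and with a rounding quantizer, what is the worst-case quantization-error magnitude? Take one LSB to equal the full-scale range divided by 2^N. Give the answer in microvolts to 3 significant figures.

Range = 2.7 − (-2.7) = 5.4 V.
Levels needed ≥ 5.4/53.9 µV = 100200. 2^17 = 131072 suffices, so N_min = 17.
One LSB is 5.4 V / 131072 = 41.199 µV.
Max error for round-to-nearest is LSB/2 = 20.6 µV.

20.6 µV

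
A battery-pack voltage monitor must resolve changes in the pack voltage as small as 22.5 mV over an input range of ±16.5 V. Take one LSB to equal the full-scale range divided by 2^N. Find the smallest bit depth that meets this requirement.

Range = 16.5 − (-16.5) = 33 V.
Need 2^N ≥ 33 V / 22.5 mV = 1467 → N_min = 11.

11 bits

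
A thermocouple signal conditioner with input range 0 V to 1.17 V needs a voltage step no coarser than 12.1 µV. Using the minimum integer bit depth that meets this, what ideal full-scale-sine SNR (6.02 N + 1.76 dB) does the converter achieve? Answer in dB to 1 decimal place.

104.1 dB

Span = 1.17 V.
Levels needed ≥ 1.17/12.1 µV = 96690. 2^17 = 131072 suffices, so N_min = 17.
6.02(17) + 1.76 = 104.10 dB.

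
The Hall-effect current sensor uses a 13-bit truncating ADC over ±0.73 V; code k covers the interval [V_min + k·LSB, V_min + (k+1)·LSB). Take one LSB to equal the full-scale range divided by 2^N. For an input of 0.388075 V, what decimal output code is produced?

6273

The full-scale span is 0.73 − (-0.73) = 1.46 V. LSB = 1.46 V / 2^13 ≈ 178.2 µV.
code = ⌊(V_in − V_min)/LSB⌋ = ⌊(V_in − V_min) × 2^13 / range⌋
     = ⌊(0.388075 − (-0.73)) × 8192 / 1.46⌋ = ⌊1.118075 × 8192/1.46⌋
     = ⌊6273.473⌋ = 6273.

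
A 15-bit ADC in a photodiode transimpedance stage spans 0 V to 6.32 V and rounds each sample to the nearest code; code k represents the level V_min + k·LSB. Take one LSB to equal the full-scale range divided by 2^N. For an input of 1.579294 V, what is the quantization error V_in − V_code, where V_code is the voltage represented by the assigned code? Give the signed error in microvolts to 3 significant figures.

V_FS = 6.32 V. LSB = 6.32 V / 2^15 ≈ 192.9 µV.
(1.579294 − (0)) / LSB = 1.579294 × 32768/6.32 = 8188.3395. Nearest integer: k = 8188.
V_code = V_min + k × range/2^15 = 0 + 8188 × 6.32/32768 = 1.5792285156 V.
Error = V_in − V_code = 1.579294 − (1.5792285156) = +65.5 µV.

+65.5 µV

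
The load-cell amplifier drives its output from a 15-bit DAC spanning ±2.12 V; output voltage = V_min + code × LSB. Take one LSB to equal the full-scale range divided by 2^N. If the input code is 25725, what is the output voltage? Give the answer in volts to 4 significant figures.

1.209 V

Full-scale range = 2.12 V − (-2.12 V) = 4.24 V. LSB = 4.24 V / 2^15.
V_out = V_min + code × LSB = -2.12 V + 25725 × 4.24 V / 32768
      = -2.12 + 3.32867 = 1.20867 V.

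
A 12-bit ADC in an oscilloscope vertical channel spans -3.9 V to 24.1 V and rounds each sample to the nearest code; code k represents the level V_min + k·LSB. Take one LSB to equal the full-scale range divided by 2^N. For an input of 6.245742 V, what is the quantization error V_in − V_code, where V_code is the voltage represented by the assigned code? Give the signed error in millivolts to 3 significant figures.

+1.21 mV

The full-scale span is 24.1 − (-3.9) = 28 V. LSB = 28 V / 2^12 ≈ 6.836 mV.
Position in LSBs: (6.245742 − (-3.9)) × 4096/28 = 1484.1771; rounding gives k = 1484.
V_code = V_min + k × range/2^12 = -3.9 + 1484 × 28/4096 = 6.244531250 V.
V_in − V_code = 6.245742 − (6.244531250) = +1.21 mV.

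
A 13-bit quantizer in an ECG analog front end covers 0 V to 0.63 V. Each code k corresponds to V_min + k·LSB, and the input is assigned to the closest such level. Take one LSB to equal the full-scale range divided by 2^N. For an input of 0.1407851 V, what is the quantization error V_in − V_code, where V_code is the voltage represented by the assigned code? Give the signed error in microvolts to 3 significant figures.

−26.7 µV

Span = 0.63 V. LSB = 0.63 V / 2^13 ≈ 76.90 µV.
(V_in − V_min)/LSB = (0.1407851 − (0)) × 8192/0.63 = 1830.6532 → nearest code k = 1831.
V_code = V_min + k × range/2^13 = 0 + 1831 × 0.63/8192 = 0.1408117676 V.
Error = V_in − V_code = 0.1407851 − (0.1408117676) = −26.7 µV.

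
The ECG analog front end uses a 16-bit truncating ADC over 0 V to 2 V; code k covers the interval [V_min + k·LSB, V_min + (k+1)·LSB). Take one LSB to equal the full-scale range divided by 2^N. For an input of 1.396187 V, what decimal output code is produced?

45750

V_FS = 2 V. LSB = 2 V / 2^16 ≈ 30.52 µV.
V_in − V_min = 1.396187 − (0) = 1.396187 V.
Divide by LSB: 1.396187 × 65536/2 = 45750.2556.
Truncating gives code 45750.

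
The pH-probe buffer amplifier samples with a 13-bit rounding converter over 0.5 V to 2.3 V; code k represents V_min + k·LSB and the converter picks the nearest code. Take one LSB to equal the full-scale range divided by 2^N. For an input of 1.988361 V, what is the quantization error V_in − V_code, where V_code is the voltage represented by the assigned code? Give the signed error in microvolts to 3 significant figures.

−66.7 µV

Range = 2.3 − (0.5) = 1.8 V. LSB = 1.8 V / 2^13 ≈ 219.7 µV.
Position in LSBs: (1.988361 − (0.5)) × 8192/1.8 = 6773.6963; rounding gives k = 6774.
V_code = 0.5 + (6774/8192) × 1.8 = 1.988427734 V.
Error = V_in − V_code = 1.988361 − (1.988427734) = −66.7 µV.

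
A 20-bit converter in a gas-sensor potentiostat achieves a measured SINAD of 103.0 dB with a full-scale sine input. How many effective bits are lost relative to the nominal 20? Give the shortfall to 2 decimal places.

ENOB = (SINAD − 1.76)/6.02 = (103.0 − 1.76)/6.02 = 16.8173 bits.
Shortfall = 20 − 16.8173 = 3.1827 bits.

3.18 bits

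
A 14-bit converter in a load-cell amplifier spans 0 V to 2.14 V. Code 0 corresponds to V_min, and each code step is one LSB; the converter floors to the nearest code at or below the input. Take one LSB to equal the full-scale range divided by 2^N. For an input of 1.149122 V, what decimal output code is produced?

8797

V_FS = 2.14 V. LSB = 2.14 V / 2^14 ≈ 130.6 µV.
(V_in − V_min) × 2^14/range = (1.149122 − (0)) × 16384/2.14 = 8797.764.
Floor → code = 8797.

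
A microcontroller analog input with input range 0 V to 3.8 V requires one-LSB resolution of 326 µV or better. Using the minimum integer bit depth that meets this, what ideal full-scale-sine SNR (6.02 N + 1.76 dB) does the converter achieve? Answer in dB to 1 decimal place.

86.0 dB

V_FS = 3.8 V.
Levels needed ≥ 3.8/326 µV = 11660. 2^14 = 16384 suffices, so N_min = 14.
Ideal SNR at N = 14: 6.02·14 + 1.76 = 86.0 dB.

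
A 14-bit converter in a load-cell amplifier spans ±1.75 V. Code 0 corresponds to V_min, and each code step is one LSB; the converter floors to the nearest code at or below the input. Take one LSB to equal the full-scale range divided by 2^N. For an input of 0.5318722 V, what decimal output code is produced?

10681

Span: 1.75 V − (-1.75 V) = 3.5 V. LSB = 3.5 V / 2^14 ≈ 213.6 µV.
(V_in − V_min) × 2^14/range = (0.5318722 − (-1.75)) × 16384/3.5 = 10681.770.
Floor → code = 10681.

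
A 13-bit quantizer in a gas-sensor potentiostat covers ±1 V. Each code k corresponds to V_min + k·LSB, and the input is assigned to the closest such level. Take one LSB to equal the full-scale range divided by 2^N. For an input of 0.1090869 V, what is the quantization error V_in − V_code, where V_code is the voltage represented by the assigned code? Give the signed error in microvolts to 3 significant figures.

−44.0 µV

The full-scale span is 1 − (-1) = 2 V. LSB = 2 V / 2^13 ≈ 244.1 µV.
(0.1090869 − (-1)) / LSB = 1.1090869 × 8192/2 = 4542.8199. Nearest integer: k = 4543.
V_code = -1 + (4543/8192) × 2 = 0.1091308594 V.
Error = V_in − V_code = 0.1090869 − (0.1091308594) = −44.0 µV.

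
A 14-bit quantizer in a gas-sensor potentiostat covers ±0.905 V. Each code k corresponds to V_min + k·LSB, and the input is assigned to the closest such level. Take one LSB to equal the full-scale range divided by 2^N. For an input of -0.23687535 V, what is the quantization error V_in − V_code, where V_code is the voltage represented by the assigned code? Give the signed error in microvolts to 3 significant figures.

−19.9 µV

Range = 0.905 − (-0.905) = 1.81 V. LSB = 1.81 V / 2^14 ≈ 110.5 µV.
(V_in − V_min)/LSB = (-0.23687535 − (-0.905)) × 16384/1.81 = 6047.8200 → nearest code k = 6048.
Reconstructed level: -0.905 + 6048 × 1.81/16384 V = -0.23685546875 V.
e = -0.23687535 − (-0.23685546875) = −19.9 µV.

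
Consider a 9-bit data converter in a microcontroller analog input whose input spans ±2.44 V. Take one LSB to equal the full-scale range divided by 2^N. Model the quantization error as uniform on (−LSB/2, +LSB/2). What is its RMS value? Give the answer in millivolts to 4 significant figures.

2.751 mV

The full-scale span is 2.44 − (-2.44) = 4.88 V.
Step size = 4.88/512 V = 9.53125 mV.
σ_q = LSB/√12 = 9.53125 mV/3.4641 = 2.751 mV.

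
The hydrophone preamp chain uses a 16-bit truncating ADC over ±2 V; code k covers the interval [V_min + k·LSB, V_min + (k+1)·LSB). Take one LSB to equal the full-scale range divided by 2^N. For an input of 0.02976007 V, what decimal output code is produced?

Full-scale range = 2 V − (-2 V) = 4 V. LSB = 4 V / 2^16 ≈ 61.04 µV.
code = ⌊(V_in − V_min)/LSB⌋ = ⌊(V_in − V_min) × 2^16 / range⌋
     = ⌊(0.02976007 − (-2)) × 65536 / 4⌋ = ⌊2.02976007 × 65536/4⌋
     = ⌊33255.589⌋ = 33255.

33255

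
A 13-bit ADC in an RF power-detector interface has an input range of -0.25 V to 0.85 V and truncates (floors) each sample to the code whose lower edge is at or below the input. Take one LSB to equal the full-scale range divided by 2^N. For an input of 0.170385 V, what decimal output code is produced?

3130

The full-scale span is 0.85 − (-0.25) = 1.1 V. LSB = 1.1 V / 2^13 ≈ 134.3 µV.
V_in − V_min = 0.170385 − (-0.25) = 0.420385 V.
Divide by LSB: 0.420385 × 8192/1.1 = 3130.7217.
Truncating gives code 3130.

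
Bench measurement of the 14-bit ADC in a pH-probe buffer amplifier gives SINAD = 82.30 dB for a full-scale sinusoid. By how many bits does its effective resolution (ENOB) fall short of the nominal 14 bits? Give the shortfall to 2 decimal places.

0.62 bits

N_eff = (82.30 − 1.76)/6.02 = 13.3787 bits.
14 − 13.3787 = 0.62 bits below nominal.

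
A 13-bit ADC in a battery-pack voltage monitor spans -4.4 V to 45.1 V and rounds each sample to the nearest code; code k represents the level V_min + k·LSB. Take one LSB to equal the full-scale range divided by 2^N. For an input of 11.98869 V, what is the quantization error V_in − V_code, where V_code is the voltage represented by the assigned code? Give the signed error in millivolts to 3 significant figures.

+1.48 mV

Full-scale range = 45.1 V − (-4.4 V) = 49.5 V. LSB = 49.5 V / 2^13 ≈ 6.042 mV.
(11.98869 − (-4.4)) / LSB = 16.38869 × 8192/49.5 = 2712.2454. Nearest integer: k = 2712.
V_code = -4.4 + (2712/8192) × 49.5 = 11.98720703 V.
V_in − V_code = 11.98869 − (11.98720703) = +1.48 mV.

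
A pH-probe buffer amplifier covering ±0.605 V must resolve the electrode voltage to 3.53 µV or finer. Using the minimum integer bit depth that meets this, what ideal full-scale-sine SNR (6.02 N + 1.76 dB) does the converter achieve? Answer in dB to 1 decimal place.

116.1 dB

Span: 0.605 V − (-0.605 V) = 1.21 V.
Levels needed ≥ 1.21/3.53 µV = 342800. 2^19 = 524288 suffices, so N_min = 19.
6.02(19) + 1.76 = 116.14 dB.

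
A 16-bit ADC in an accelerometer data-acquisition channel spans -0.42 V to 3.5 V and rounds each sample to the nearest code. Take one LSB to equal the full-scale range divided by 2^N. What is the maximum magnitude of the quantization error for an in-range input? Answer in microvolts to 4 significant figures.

The full-scale span is 3.5 − (-0.42) = 3.92 V.
One LSB is 3.92 V / 65536 = 59.8145 µV.
|e|_max = LSB/2 = 29.91 µV.

29.91 µV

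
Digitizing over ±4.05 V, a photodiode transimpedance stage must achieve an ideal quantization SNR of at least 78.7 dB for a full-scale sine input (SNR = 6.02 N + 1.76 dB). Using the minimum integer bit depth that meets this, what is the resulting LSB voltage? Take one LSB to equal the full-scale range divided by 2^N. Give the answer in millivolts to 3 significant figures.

0.989 mV

Range = 4.05 − (-4.05) = 8.1 V.
Required N = ⌈(78.7 − 1.76)/6.02⌉ = ⌈12.781⌉ = 13.
One LSB is 8.1 V / 8192 = 0.989 mV.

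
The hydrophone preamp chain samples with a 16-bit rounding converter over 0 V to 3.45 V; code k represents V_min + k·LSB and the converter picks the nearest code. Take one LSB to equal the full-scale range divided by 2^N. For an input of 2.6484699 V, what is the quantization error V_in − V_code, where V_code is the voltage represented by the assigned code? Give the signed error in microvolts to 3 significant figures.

+9.51 µV

V_FS = 3.45 V. LSB = 3.45 V / 2^16 ≈ 52.64 µV.
(V_in − V_min)/LSB = (2.6484699 − (0)) × 65536/3.45 = 50310.1807 → nearest code k = 50310.
V_code = V_min + k × range/2^16 = 0 + 50310 × 3.45/65536 = 2.6484603882 V.
Error = V_in − V_code = 2.6484699 − (2.6484603882) = +9.51 µV.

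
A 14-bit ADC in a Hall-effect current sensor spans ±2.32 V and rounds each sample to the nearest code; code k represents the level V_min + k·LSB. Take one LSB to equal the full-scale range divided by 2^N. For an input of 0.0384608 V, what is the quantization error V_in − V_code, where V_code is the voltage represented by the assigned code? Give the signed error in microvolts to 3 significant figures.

−54.8 µV

Full-scale range = 2.32 V − (-2.32 V) = 4.64 V. LSB = 4.64 V / 2^14 ≈ 283.2 µV.
(0.0384608 − (-2.32)) / LSB = 2.3584608 × 16384/4.64 = 8327.8064. Nearest integer: k = 8328.
V_code = V_min + k × range/2^14 = -2.32 + 8328 × 4.64/16384 = 0.038515625000 V.
Error = V_in − V_code = 0.0384608 − (0.038515625000) = −54.8 µV.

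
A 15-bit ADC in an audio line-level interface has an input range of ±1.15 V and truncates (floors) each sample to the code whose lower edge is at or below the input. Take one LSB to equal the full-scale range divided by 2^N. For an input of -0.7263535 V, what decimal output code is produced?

The full-scale span is 1.15 − (-1.15) = 2.3 V. LSB = 2.3 V / 2^15 ≈ 70.19 µV.
code = ⌊(V_in − V_min)/LSB⌋ = ⌊(V_in − V_min) × 2^15 / range⌋
     = ⌊(-0.7263535 − (-1.15)) × 32768 / 2.3⌋ = ⌊0.4236465 × 32768/2.3⌋
     = ⌊6035.673⌋ = 6035.

6035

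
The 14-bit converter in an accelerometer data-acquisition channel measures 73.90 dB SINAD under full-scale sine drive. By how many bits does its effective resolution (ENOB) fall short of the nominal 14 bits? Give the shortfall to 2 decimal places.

Effective bits = (73.90 − 1.76)/6.02 = 11.9834.
Shortfall = 14 − 11.9834 = 2.0166 bits.

2.02 bits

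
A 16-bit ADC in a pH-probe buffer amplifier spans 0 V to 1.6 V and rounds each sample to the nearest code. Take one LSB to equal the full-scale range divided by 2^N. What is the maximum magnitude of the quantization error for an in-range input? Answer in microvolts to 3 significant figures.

Span = 1.6 V.
Step size = 1.6/65536 V = 24.414 µV.
Worst-case error for round-to-nearest is half an LSB: 12.2 µV.

12.2 µV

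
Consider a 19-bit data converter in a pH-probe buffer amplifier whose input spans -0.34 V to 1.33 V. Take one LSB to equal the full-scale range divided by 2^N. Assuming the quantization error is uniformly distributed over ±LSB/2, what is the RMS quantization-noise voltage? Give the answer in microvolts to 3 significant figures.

0.920 µV

Full-scale range = 1.33 V − (-0.34 V) = 1.67 V.
LSB = 1.67 V / 2^19 = 3.1853 µV.
σ_q = LSB/√12 = 3.1853 µV/3.4641 = 0.920 µV.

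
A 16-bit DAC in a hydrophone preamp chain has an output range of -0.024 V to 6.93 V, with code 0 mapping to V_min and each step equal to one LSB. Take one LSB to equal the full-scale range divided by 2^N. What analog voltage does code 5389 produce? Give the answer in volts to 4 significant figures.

0.5478 V

Range = 6.93 − (-0.024) = 6.954 V. LSB = 6.954 V / 2^16.
V_out = V_min + code × LSB = -0.024 V + 5389 × 6.954 V / 65536
      = -0.024 V + 0.571825 V = 0.547825 V.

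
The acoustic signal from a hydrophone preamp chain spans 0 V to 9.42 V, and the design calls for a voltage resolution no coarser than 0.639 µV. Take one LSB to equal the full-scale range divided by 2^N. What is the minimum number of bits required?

Range is 9.42 V.
9.42 V / 0.639 µV = 1.474e7. Since 2^23 = 8388608 and 2^24 = 16777216, N = 24.

24 bits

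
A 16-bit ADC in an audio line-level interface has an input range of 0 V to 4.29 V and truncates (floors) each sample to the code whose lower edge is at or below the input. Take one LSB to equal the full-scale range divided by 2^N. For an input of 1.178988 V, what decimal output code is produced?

Span = 4.29 V. LSB = 4.29 V / 2^16 ≈ 65.46 µV.
(V_in − V_min) × 2^16/range = (1.178988 − (0)) × 65536/4.29 = 18010.759.
Floor → code = 18010.

18010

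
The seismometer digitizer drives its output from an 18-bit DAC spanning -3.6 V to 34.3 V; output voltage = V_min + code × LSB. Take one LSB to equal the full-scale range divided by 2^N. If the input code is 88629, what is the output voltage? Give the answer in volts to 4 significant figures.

Range = 34.3 − (-3.6) = 37.9 V. LSB = 37.9 V / 2^18.
V_out = V_min + code × LSB = -3.6 V + 88629 × 37.9 V / 262144
      = -3.6 V + 12.8137 V = 9.21372 V.

9.214 V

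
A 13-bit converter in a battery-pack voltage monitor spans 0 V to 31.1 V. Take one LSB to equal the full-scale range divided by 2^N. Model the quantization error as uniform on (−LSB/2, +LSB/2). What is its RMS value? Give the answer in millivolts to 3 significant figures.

V_FS = 31.1 V.
Step size = 31.1/8192 V = 3.7964 mV.
V_rms = LSB/√12 = 3.7964 mV / √12 = 1.10 mV.

1.10 mV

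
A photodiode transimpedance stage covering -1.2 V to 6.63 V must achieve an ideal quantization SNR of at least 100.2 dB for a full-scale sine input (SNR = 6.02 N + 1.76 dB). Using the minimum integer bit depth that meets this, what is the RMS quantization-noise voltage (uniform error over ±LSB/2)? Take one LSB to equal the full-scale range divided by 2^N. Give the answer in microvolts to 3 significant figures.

Span: 6.63 V − (-1.2 V) = 7.83 V.
N ≥ (100.2 − 1.76)/6.02 = 16.352 → N_min = 17.
LSB = 7.83 V ÷ 2^17 = 7.83/131072 V = 59.738 µV.
RMS noise = LSB/√12 = 17.2 µV.

17.2 µV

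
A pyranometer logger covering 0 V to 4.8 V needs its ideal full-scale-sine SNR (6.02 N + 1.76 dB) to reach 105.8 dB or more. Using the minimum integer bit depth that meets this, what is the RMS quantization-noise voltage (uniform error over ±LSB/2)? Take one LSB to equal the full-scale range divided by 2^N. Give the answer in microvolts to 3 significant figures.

Range is 4.8 V.
N ≥ (105.8 − 1.76)/6.02 = 17.282 → N_min = 18.
LSB = 4.8 V ÷ 2^18 = 4.8/262144 V = 18.311 µV.
V_rms = LSB/√12 = 5.29 µV.

5.29 µV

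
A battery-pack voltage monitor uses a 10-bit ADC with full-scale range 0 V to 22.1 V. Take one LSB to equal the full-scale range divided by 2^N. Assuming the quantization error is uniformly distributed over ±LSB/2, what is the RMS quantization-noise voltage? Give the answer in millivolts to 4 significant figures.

Span = 22.1 V.
One LSB is 22.1 V / 1024 = 21.5820 mV.
For a uniform distribution on [−LSB/2, +LSB/2], V_rms = LSB/√12 = 21.5820 mV/3.4641 = 6.230 mV.

6.230 mV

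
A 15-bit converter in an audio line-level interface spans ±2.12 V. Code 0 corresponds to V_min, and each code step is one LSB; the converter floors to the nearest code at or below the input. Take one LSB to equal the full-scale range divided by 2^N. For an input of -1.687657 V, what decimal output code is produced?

3341

Full-scale range = 2.12 V − (-2.12 V) = 4.24 V. LSB = 4.24 V / 2^15 ≈ 129.4 µV.
code = ⌊(V_in − V_min)/LSB⌋ = ⌊(V_in − V_min) × 2^15 / range⌋
     = ⌊(-1.687657 − (-2.12)) × 32768 / 4.24⌋ = ⌊0.432343 × 32768/4.24⌋
     = ⌊3341.277⌋ = 3341.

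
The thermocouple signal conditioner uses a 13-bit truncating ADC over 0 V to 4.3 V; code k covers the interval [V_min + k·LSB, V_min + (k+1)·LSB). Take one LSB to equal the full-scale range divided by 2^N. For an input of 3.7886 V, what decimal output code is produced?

7217

V_FS = 4.3 V. LSB = 4.3 V / 2^13 ≈ 0.5249 mV.
code = ⌊(V_in − V_min)/LSB⌋ = ⌊(V_in − V_min) × 2^13 / range⌋
     = ⌊(3.7886 − (0)) × 8192 / 4.3⌋ = ⌊3.7886 × 8192/4.3⌋
     = ⌊7217.724⌋ = 7217.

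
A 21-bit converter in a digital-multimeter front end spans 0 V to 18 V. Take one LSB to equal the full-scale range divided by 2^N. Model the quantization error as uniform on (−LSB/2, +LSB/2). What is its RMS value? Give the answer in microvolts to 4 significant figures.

Range is 18 V.
One LSB is 18 V / 2097152 = 8.58307 µV.
σ_q = LSB/√12 = 8.58307 µV/3.4641 = 2.478 µV.

2.478 µV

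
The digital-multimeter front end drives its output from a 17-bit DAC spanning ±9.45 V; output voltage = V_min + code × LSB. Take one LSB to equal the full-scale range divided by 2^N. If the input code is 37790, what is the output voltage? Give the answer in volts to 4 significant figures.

-4.001 V

Range = 9.45 − (-9.45) = 18.9 V. LSB = 18.9 V / 2^17.
V_out = -9.45 + 37790 × (18.9/131072) V
      = -9.45 + 5.44915 = -4.00085 V.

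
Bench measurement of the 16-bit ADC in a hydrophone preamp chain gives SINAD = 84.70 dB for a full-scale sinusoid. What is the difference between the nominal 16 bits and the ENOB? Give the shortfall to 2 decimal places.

ENOB = (SINAD − 1.76)/6.02 = (84.70 − 1.76)/6.02 = 13.7774 bits.
Lost resolution: 16 − 13.7774 = 2.2226 bits.

2.22 bits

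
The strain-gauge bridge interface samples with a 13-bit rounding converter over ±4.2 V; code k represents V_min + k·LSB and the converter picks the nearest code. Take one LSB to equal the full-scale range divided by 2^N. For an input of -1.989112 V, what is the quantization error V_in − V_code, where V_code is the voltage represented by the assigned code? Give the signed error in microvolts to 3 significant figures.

+146 µV

Span: 4.2 V − (-4.2 V) = 8.4 V. LSB = 8.4 V / 2^13 ≈ 1.025 mV.
(-1.989112 − (-4.2)) / LSB = 2.210888 × 8192/8.4 = 2156.1422. Nearest integer: k = 2156.
Reconstructed level: -4.2 + 2156 × 8.4/8192 V = -1.989257813 V.
e = -1.989112 − (-1.989257813) = +146 µV.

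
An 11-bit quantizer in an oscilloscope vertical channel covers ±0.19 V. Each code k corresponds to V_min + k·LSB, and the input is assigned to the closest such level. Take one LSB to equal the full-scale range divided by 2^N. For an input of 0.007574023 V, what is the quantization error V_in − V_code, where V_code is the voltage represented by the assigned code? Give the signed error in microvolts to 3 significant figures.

The full-scale span is 0.19 − (-0.19) = 0.38 V. LSB = 0.38 V / 2^11 ≈ 185.5 µV.
Position in LSBs: (0.007574023 − (-0.19)) × 2048/0.38 = 1064.8200; rounding gives k = 1065.
V_code = -0.19 + (1065/2048) × 0.38 = 0.007607421875 V.
e = 0.007574023 − (0.007607421875) = −33.4 µV.

−33.4 µV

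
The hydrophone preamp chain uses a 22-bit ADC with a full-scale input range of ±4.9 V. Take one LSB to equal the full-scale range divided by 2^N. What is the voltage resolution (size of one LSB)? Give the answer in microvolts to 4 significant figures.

Span: 4.9 V − (-4.9 V) = 9.8 V.
2^22 = 4194304 levels.
LSB = 9.8 V / 2^22 = 2.337 µV.

2.337 µV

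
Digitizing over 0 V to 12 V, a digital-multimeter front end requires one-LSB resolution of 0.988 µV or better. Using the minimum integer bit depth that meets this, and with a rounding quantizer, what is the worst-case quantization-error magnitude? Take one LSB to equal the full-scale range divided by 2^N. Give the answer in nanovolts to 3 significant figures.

Full-scale range = 12 V.
Need 2^N ≥ 12 V / 0.988 µV = 1.215e7 → N_min = 24.
One LSB is 12 V / 16777216 = 0.71526 µV.
|e|_max = LSB/2 = 358 nV.

358 nV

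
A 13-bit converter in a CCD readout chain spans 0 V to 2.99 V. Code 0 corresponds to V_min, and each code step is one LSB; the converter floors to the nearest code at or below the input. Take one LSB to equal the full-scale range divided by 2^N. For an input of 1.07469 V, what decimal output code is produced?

Full-scale range = 2.99 V. LSB = 2.99 V / 2^13 ≈ 365.0 µV.
code = ⌊(V_in − V_min)/LSB⌋ = ⌊(V_in − V_min) × 2^13 / range⌋
     = ⌊(1.07469 − (0)) × 8192 / 2.99⌋ = ⌊1.07469 × 8192/2.99⌋
     = ⌊2944.435⌋ = 2944.

2944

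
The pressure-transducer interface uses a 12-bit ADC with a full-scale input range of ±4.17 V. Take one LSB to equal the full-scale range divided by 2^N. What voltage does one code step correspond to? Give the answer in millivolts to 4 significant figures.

Full-scale range = 4.17 V − (-4.17 V) = 8.34 V.
There are 2^12 = 4096 steps.
Step size = 8.34/4096 V = 2.036 mV.

2.036 mV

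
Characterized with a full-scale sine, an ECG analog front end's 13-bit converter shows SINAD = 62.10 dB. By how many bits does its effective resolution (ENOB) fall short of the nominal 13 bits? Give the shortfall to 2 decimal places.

2.98 bits

Effective bits = (62.10 − 1.76)/6.02 = 10.0233.
13 − 10.0233 = 2.98 bits below nominal.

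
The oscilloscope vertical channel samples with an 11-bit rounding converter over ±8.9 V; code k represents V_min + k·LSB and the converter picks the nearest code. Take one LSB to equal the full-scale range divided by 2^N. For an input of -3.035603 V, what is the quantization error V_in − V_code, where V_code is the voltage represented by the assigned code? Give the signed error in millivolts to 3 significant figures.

Range = 8.9 − (-8.9) = 17.8 V. LSB = 17.8 V / 2^11 ≈ 8.691 mV.
Position in LSBs: (-3.035603 − (-8.9)) × 2048/17.8 = 674.7351; rounding gives k = 675.
Reconstructed level: -8.9 + 675 × 17.8/2048 V = -3.033300781 V.
V_in − V_code = -3.035603 − (-3.033300781) = −2.30 mV.

−2.30 mV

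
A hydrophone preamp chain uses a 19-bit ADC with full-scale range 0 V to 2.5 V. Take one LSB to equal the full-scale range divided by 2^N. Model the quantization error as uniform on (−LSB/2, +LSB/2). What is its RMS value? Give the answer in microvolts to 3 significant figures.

Full-scale range = 2.5 V.
Step size = 2.5/524288 V = 4.7684 µV.
For a uniform distribution on [−LSB/2, +LSB/2], V_rms = LSB/√12 = 4.7684 µV/3.4641 = 1.38 µV.

1.38 µV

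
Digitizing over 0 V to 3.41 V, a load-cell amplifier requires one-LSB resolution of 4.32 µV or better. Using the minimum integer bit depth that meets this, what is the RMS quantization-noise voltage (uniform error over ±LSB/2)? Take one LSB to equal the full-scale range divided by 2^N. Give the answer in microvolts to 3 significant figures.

V_FS = 3.41 V.
3.41 V / 4.32 µV = 789400. Since 2^19 = 524288 and 2^20 = 1048576, N = 20.
LSB = 3.41 V / 2^20 = 3.2520 µV.
σ_q = LSB/√12 = 3.2520 µV/3.4641 = 0.939 µV.

0.939 µV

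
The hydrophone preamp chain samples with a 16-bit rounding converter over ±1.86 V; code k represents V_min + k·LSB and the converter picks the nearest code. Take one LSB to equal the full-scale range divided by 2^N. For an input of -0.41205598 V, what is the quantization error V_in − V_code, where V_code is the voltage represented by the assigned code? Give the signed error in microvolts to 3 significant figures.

Span: 1.86 V − (-1.86 V) = 3.72 V. LSB = 3.72 V / 2^16 ≈ 56.76 µV.
(V_in − V_min)/LSB = (-0.41205598 − (-1.86)) × 65536/3.72 = 25508.7256 → nearest code k = 25509.
Reconstructed level: -1.86 + 25509 × 3.72/65536 V = -0.41204040527 V.
e = -0.41205598 − (-0.41204040527) = −15.6 µV.

−15.6 µV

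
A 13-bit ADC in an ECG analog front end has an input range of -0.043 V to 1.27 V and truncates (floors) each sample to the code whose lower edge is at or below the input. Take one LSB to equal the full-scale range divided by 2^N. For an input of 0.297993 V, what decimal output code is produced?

2127

Range = 1.27 − (-0.043) = 1.313 V. LSB = 1.313 V / 2^13 ≈ 160.3 µV.
V_in − V_min = 0.297993 − (-0.043) = 0.340993 V.
Divide by LSB: 0.340993 × 8192/1.313 = 2127.5055.
Truncating gives code 2127.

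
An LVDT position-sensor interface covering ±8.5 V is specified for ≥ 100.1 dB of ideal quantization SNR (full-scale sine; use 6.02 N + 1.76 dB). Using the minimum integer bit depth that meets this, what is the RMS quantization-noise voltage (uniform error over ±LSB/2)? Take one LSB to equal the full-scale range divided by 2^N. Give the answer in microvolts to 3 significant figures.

Span: 8.5 V − (-8.5 V) = 17 V.
Required N = ⌈(100.1 − 1.76)/6.02⌉ = ⌈16.336⌉ = 17.
One LSB is 17 V / 131072 = 129.70 µV.
σ_q = LSB/√12 = 129.70 µV/3.4641 = 37.4 µV.

37.4 µV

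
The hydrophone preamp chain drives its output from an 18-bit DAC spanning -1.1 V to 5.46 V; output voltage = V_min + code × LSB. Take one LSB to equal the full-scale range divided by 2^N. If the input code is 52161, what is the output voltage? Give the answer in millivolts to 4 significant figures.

Full-scale range = 5.46 V − (-1.1 V) = 6.56 V. LSB = 6.56 V / 2^18.
V_out = V_min + code × LSB = -1.1 V + 52161 × 6.56 V / 262144
      = -1.1 V + 1.30530 V = 0.205298 V.

205.3 mV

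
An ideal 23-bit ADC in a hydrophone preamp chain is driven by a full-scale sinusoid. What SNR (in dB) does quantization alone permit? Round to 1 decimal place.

For an ideal N-bit converter with full-scale sine input, SNR = 6.02 N + 1.76 dB. SNR = 6.02 × 23 + 1.76 = 138.46 + 1.76 = 140.22 dB.

140.2 dB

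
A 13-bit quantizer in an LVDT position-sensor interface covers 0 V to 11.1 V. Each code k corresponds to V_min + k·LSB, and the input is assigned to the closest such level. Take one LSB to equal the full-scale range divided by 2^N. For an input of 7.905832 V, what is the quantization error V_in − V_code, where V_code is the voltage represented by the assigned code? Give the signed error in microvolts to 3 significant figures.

−479 µV

V_FS = 11.1 V. LSB = 11.1 V / 2^13 ≈ 1.355 mV.
Position in LSBs: (7.905832 − (0)) × 8192/11.1 = 5834.6465; rounding gives k = 5835.
V_code = V_min + k × range/2^13 = 0 + 5835 × 11.1/8192 = 7.906311035 V.
e = 7.905832 − (7.906311035) = −479 µV.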